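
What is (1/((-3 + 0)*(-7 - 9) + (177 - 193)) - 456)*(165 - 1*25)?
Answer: -510685/8 ≈ -63836.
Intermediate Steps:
(1/((-3 + 0)*(-7 - 9) + (177 - 193)) - 456)*(165 - 1*25) = (1/(-3*(-16) - 16) - 456)*(165 - 25) = (1/(48 - 16) - 456)*140 = (1/32 - 456)*140 = -14591/32*140 = -510685/8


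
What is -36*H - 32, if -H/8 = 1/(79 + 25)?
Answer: -380/13 ≈ -29.231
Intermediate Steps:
H = -1/13 (H = -8/(79 + 25) = -8/104 = -8*1/104 = -1/13 ≈ -0.076923)
-36*H - 32 = -36*(-1/13) - 32 = 36/13 - 32 = -380/13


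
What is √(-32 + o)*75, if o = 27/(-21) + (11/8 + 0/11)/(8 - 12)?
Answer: 675*I*√1302/56 ≈ 434.93*I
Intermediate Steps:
o = -365/224 (o = 27*(-1/21) + (11*(⅛) + 0*(1/11))/(-4) = -9/7 + (11/8 + 0)*(-¼) = -9/7 + (11/8)*(-¼) = -9/7 - 11/32 = -365/224 ≈ -1.6295)
√(-32 + o)*75 = √(-32 - 365/224)*75 = √(-7533/224)*75 = (9*I*√1302/56)*75 = 675*I*√1302/56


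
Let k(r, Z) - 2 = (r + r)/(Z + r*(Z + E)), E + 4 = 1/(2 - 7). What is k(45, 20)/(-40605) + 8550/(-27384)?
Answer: -42304296703/135469811820 ≈ -0.31228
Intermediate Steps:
E = -21/5 (E = -4 + 1/(2 - 7) = -4 + 1/(-5) = -4 - 1/5 = -21/5 ≈ -4.2000)
k(r, Z) = 2 + 2*r/(Z + r*(-21/5 + Z)) (k(r, Z) = 2 + (r + r)/(Z + r*(Z - 21/5)) = 2 + (2*r)/(Z + r*(-21/5 + Z)) = 2 + 2*r/(Z + r*(-21/5 + Z)))
k(45, 20)/(-40605) + 8550/(-27384) = (2*(-16*45 + 5*20 + 5*20*45)/(-21*45 + 5*20 + 5*20*45))/(-40605) + 8550/(-27384) = (2*(-720 + 100 + 4500)/(-945 + 100 + 4500))*(-1/40605) + 8550*(-1/27384) = (2*3880/3655)*(-1/40605) - 1425/4564 = (2*(1/3655)*3880)*(-1/40605) - 1425/4564 = (1552/731)*(-1/40605) - 1425/4564 = -1552/29682255 - 1425/4564 = -42304296703/135469811820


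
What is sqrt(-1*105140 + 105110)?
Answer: I*sqrt(30) ≈ 5.4772*I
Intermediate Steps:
sqrt(-1*105140 + 105110) = sqrt(-105140 + 105110) = sqrt(-30) = I*sqrt(30)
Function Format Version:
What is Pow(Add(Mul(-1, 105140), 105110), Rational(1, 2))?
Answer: Mul(I, Pow(30, Rational(1, 2))) ≈ Mul(5.4772, I)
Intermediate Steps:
Pow(Add(Mul(-1, 105140), 105110), Rational(1, 2)) = Pow(Add(-105140, 105110), Rational(1, 2)) = Pow(-30, Rational(1, 2)) = Mul(I, Pow(30, Rational(1, 2)))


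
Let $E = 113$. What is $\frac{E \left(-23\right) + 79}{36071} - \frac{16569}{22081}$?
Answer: $- \frac{93329217}{113783393} \approx -0.82024$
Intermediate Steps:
$\frac{E \left(-23\right) + 79}{36071} - \frac{16569}{22081} = \frac{113 \left(-23\right) + 79}{36071} - \frac{16569}{22081} = \left(-2599 + 79\right) \frac{1}{36071} - \frac{16569}{22081} = \left(-2520\right) \frac{1}{36071} - \frac{16569}{22081} = - \frac{360}{5153} - \frac{16569}{22081} = - \frac{93329217}{113783393}$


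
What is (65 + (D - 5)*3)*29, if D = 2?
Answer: 1624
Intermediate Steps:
(65 + (D - 5)*3)*29 = (65 + (2 - 5)*3)*29 = (65 - 3*3)*29 = (65 - 9)*29 = 56*29 = 1624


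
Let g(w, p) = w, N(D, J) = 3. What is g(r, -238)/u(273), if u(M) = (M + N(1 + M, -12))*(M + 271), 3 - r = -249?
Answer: 21/12512 ≈ 0.0016784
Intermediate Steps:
r = 252 (r = 3 - 1*(-249) = 3 + 249 = 252)
u(M) = (3 + M)*(271 + M) (u(M) = (M + 3)*(M + 271) = (3 + M)*(271 + M))
g(r, -238)/u(273) = 252/(813 + 273² + 274*273) = 252/(813 + 74529 + 74802) = 252/150144 = 252*(1/150144) = 21/12512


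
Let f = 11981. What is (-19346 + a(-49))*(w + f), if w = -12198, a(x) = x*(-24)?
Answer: 3942890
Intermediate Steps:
a(x) = -24*x
(-19346 + a(-49))*(w + f) = (-19346 - 24*(-49))*(-12198 + 11981) = (-19346 + 1176)*(-217) = -18170*(-217) = 3942890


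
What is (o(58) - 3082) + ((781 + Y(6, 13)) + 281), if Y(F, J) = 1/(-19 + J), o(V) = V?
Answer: -11773/6 ≈ -1962.2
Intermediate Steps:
(o(58) - 3082) + ((781 + Y(6, 13)) + 281) = (58 - 3082) + ((781 + 1/(-19 + 13)) + 281) = -3024 + ((781 + 1/(-6)) + 281) = -3024 + ((781 - ⅙) + 281) = -3024 + (4685/6 + 281) = -3024 + 6371/6 = -11773/6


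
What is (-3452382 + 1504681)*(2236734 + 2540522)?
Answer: -9304666288456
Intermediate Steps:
(-3452382 + 1504681)*(2236734 + 2540522) = -1947701*4777256 = -9304666288456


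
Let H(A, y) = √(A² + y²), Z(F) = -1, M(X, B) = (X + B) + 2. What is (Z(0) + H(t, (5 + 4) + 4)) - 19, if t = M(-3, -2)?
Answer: -20 + √178 ≈ -6.6583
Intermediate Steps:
M(X, B) = 2 + B + X (M(X, B) = (B + X) + 2 = 2 + B + X)
t = -3 (t = 2 - 2 - 3 = -3)
(Z(0) + H(t, (5 + 4) + 4)) - 19 = (-1 + √((-3)² + ((5 + 4) + 4)²)) - 19 = (-1 + √(9 + (9 + 4)²)) - 19 = (-1 + √(9 + 13²)) - 19 = (-1 + √(9 + 169)) - 19 = (-1 + √178) - 19 = -20 + √178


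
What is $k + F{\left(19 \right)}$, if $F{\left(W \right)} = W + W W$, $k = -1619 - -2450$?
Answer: $1211$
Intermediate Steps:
$k = 831$ ($k = -1619 + 2450 = 831$)
$F{\left(W \right)} = W + W^{2}$
$k + F{\left(19 \right)} = 831 + 19 \left(1 + 19\right) = 831 + 19 \cdot 20 = 831 + 380 = 1211$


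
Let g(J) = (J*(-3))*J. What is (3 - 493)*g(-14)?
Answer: 288120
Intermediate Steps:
g(J) = -3*J² (g(J) = (-3*J)*J = -3*J²)
(3 - 493)*g(-14) = (3 - 493)*(-3*(-14)²) = -(-1470)*196 = -490*(-588) = 288120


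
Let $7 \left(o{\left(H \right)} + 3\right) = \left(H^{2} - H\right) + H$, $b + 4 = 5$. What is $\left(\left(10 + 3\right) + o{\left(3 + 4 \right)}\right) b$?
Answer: $17$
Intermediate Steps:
$b = 1$ ($b = -4 + 5 = 1$)
$o{\left(H \right)} = -3 + \frac{H^{2}}{7}$ ($o{\left(H \right)} = -3 + \frac{\left(H^{2} - H\right) + H}{7} = -3 + \frac{H^{2}}{7}$)
$\left(\left(10 + 3\right) + o{\left(3 + 4 \right)}\right) b = \left(\left(10 + 3\right) - \left(3 - \frac{\left(3 + 4\right)^{2}}{7}\right)\right) 1 = \left(13 - \left(3 - \frac{7^{2}}{7}\right)\right) 1 = \left(13 + \left(-3 + \frac{1}{7} \cdot 49\right)\right) 1 = \left(13 + \left(-3 + 7\right)\right) 1 = \left(13 + 4\right) 1 = 17 \cdot 1 = 17$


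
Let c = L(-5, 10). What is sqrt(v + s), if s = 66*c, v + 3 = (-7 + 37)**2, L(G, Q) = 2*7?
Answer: sqrt(1821) ≈ 42.673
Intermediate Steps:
L(G, Q) = 14
c = 14
v = 897 (v = -3 + (-7 + 37)**2 = -3 + 30**2 = -3 + 900 = 897)
s = 924 (s = 66*14 = 924)
sqrt(v + s) = sqrt(897 + 924) = sqrt(1821)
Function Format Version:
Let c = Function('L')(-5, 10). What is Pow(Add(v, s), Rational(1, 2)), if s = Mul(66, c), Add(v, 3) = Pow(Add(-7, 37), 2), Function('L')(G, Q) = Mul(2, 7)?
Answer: Pow(1821, Rational(1, 2)) ≈ 42.673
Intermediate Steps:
Function('L')(G, Q) = 14
c = 14
v = 897 (v = Add(-3, Pow(Add(-7, 37), 2)) = Add(-3, Pow(30, 2)) = Add(-3, 900) = 897)
s = 924 (s = Mul(66, 14) = 924)
Pow(Add(v, s), Rational(1, 2)) = Pow(Add(897, 924), Rational(1, 2)) = Pow(1821, Rational(1, 2))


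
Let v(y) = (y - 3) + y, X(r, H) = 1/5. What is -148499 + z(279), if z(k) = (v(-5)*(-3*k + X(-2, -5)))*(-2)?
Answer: -851279/5 ≈ -1.7026e+5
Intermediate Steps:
X(r, H) = ⅕
v(y) = -3 + 2*y (v(y) = (-3 + y) + y = -3 + 2*y)
z(k) = 26/5 - 78*k (z(k) = ((-3 + 2*(-5))*(-3*k + ⅕))*(-2) = ((-3 - 10)*(⅕ - 3*k))*(-2) = -13*(⅕ - 3*k)*(-2) = (-13/5 + 39*k)*(-2) = 26/5 - 78*k)
-148499 + z(279) = -148499 + (26/5 - 78*279) = -148499 + (26/5 - 21762) = -148499 - 108784/5 = -851279/5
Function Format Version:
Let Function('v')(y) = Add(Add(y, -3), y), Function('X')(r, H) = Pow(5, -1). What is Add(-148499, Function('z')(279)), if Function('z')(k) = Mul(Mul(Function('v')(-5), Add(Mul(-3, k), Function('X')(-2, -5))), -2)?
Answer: Rational(-851279, 5) ≈ -1.7026e+5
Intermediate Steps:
Function('X')(r, H) = Rational(1, 5)
Function('v')(y) = Add(-3, Mul(2, y)) (Function('v')(y) = Add(Add(-3, y), y) = Add(-3, Mul(2, y)))
Function('z')(k) = Add(Rational(26, 5), Mul(-78, k)) (Function('z')(k) = Mul(Mul(Add(-3, Mul(2, -5)), Add(Mul(-3, k), Rational(1, 5))), -2) = Mul(Mul(Add(-3, -10), Add(Rational(1, 5), Mul(-3, k))), -2) = Mul(Mul(-13, Add(Rational(1, 5), Mul(-3, k))), -2) = Mul(Add(Rational(-13, 5), Mul(39, k)), -2) = Add(Rational(26, 5), Mul(-78, k)))
Add(-148499, Function('z')(279)) = Add(-148499, Add(Rational(26, 5), Mul(-78, 279))) = Add(-148499, Add(Rational(26, 5), -21762)) = Add(-148499, Rational(-108784, 5)) = Rational(-851279, 5)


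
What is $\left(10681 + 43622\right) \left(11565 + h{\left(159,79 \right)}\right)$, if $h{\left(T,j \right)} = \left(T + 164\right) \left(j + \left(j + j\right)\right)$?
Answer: $4784963148$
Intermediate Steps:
$h{\left(T,j \right)} = 3 j \left(164 + T\right)$ ($h{\left(T,j \right)} = \left(164 + T\right) \left(j + 2 j\right) = \left(164 + T\right) 3 j = 3 j \left(164 + T\right)$)
$\left(10681 + 43622\right) \left(11565 + h{\left(159,79 \right)}\right) = \left(10681 + 43622\right) \left(11565 + 3 \cdot 79 \left(164 + 159\right)\right) = 54303 \left(11565 + 3 \cdot 79 \cdot 323\right) = 54303 \left(11565 + 76551\right) = 54303 \cdot 88116 = 4784963148$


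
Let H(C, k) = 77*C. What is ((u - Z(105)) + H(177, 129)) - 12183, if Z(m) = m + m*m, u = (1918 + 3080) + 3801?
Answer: -885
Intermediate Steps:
u = 8799 (u = 4998 + 3801 = 8799)
Z(m) = m + m**2
((u - Z(105)) + H(177, 129)) - 12183 = ((8799 - 105*(1 + 105)) + 77*177) - 12183 = ((8799 - 105*106) + 13629) - 12183 = ((8799 - 1*11130) + 13629) - 12183 = ((8799 - 11130) + 13629) - 12183 = (-2331 + 13629) - 12183 = 11298 - 12183 = -885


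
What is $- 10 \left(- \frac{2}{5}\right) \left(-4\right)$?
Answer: $-16$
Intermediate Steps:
$- 10 \left(- \frac{2}{5}\right) \left(-4\right) = - 10 \left(\left(-2\right) \frac{1}{5}\right) \left(-4\right) = \left(-10\right) \left(- \frac{2}{5}\right) \left(-4\right) = 4 \left(-4\right) = -16$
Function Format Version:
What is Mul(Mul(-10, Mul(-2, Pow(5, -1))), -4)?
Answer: -16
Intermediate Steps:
Mul(Mul(-10, Mul(-2, Pow(5, -1))), -4) = Mul(Mul(-10, Mul(-2, Rational(1, 5))), -4) = Mul(Mul(-10, Rational(-2, 5)), -4) = Mul(4, -4) = -16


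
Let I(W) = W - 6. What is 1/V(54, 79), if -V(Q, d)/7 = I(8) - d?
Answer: 1/539 ≈ 0.0018553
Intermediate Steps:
I(W) = -6 + W
V(Q, d) = -14 + 7*d (V(Q, d) = -7*((-6 + 8) - d) = -7*(2 - d) = -14 + 7*d)
1/V(54, 79) = 1/(-14 + 7*79) = 1/(-14 + 553) = 1/539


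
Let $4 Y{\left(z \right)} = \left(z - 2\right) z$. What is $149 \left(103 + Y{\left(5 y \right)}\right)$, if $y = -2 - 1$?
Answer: $\frac{99383}{4} \approx 24846.0$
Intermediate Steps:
$y = -3$ ($y = -2 - 1 = -3$)
$Y{\left(z \right)} = \frac{z \left(-2 + z\right)}{4}$ ($Y{\left(z \right)} = \frac{\left(z - 2\right) z}{4} = \frac{\left(-2 + z\right) z}{4} = \frac{z \left(-2 + z\right)}{4}$)
$149 \left(103 + Y{\left(5 y \right)}\right) = 149 \left(103 + \frac{5 \left(-3\right) \left(-2 + 5 \left(-3\right)\right)}{4}\right) = 149 \left(103 + \frac{1}{4} \left(-15\right) \left(-2 - 15\right)\right) = 149 \left(103 + \frac{1}{4} \left(-15\right) \left(-17\right)\right) = 149 \left(103 + \frac{255}{4}\right) = 149 \cdot \frac{667}{4} = \frac{99383}{4}$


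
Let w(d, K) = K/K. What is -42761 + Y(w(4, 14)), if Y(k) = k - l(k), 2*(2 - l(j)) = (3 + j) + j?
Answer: -85519/2 ≈ -42760.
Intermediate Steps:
w(d, K) = 1
l(j) = ½ - j (l(j) = 2 - ((3 + j) + j)/2 = 2 - (3 + 2*j)/2 = 2 + (-3/2 - j) = ½ - j)
Y(k) = -½ + 2*k (Y(k) = k - (½ - k) = k + (-½ + k) = -½ + 2*k)
-42761 + Y(w(4, 14)) = -42761 + (-½ + 2*1) = -42761 + (-½ + 2) = -42761 + 3/2 = -85519/2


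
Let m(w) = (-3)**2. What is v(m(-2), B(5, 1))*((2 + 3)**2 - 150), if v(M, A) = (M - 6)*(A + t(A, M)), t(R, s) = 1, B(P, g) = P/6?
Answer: -1375/2 ≈ -687.50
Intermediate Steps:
B(P, g) = P/6 (B(P, g) = P*(1/6) = P/6)
m(w) = 9
v(M, A) = (1 + A)*(-6 + M) (v(M, A) = (M - 6)*(A + 1) = (-6 + M)*(1 + A) = (1 + A)*(-6 + M))
v(m(-2), B(5, 1))*((2 + 3)**2 - 150) = (-6 + 9 - 5 + ((1/6)*5)*9)*((2 + 3)**2 - 150) = (-6 + 9 - 6*5/6 + (5/6)*9)*(5**2 - 150) = (-6 + 9 - 5 + 15/2)*(25 - 150) = (11/2)*(-125) = -1375/2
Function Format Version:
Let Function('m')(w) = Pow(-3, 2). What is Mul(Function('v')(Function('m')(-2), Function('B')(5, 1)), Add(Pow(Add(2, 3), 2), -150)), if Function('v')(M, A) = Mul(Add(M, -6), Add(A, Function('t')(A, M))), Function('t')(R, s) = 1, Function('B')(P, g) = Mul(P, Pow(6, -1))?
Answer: Rational(-1375, 2) ≈ -687.50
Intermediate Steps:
Function('B')(P, g) = Mul(Rational(1, 6), P) (Function('B')(P, g) = Mul(P, Rational(1, 6)) = Mul(Rational(1, 6), P))
Function('m')(w) = 9
Function('v')(M, A) = Mul(Add(1, A), Add(-6, M)) (Function('v')(M, A) = Mul(Add(M, -6), Add(A, 1)) = Mul(Add(-6, M), Add(1, A)) = Mul(Add(1, A), Add(-6, M)))
Mul(Function('v')(Function('m')(-2), Function('B')(5, 1)), Add(Pow(Add(2, 3), 2), -150)) = Mul(Add(-6, 9, Mul(-6, Mul(Rational(1, 6), 5)), Mul(Mul(Rational(1, 6), 5), 9)), Add(Pow(Add(2, 3), 2), -150)) = Mul(Add(-6, 9, Mul(-6, Rational(5, 6)), Mul(Rational(5, 6), 9)), Add(Pow(5, 2), -150)) = Mul(Add(-6, 9, -5, Rational(15, 2)), Add(25, -150)) = Mul(Rational(11, 2), -125) = Rational(-1375, 2)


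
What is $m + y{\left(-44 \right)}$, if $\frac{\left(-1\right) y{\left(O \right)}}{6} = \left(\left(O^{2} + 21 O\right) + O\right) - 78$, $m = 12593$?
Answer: $7253$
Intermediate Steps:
$y{\left(O \right)} = 468 - 132 O - 6 O^{2}$ ($y{\left(O \right)} = - 6 \left(\left(\left(O^{2} + 21 O\right) + O\right) - 78\right) = - 6 \left(\left(O^{2} + 22 O\right) - 78\right) = - 6 \left(-78 + O^{2} + 22 O\right) = 468 - 132 O - 6 O^{2}$)
$m + y{\left(-44 \right)} = 12593 - \left(-6276 + 11616\right) = 12593 + \left(468 + 5808 - 11616\right) = 12593 - 5340 = 7253$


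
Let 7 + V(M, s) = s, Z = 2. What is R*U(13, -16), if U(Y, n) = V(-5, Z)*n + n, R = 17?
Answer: 1088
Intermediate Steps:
V(M, s) = -7 + s
U(Y, n) = -4*n (U(Y, n) = (-7 + 2)*n + n = -5*n + n = -4*n)
R*U(13, -16) = 17*(-4*(-16)) = 17*64 = 1088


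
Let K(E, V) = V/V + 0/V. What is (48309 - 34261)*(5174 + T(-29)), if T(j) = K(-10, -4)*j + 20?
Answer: 72557920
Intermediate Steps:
K(E, V) = 1 (K(E, V) = 1 + 0 = 1)
T(j) = 20 + j (T(j) = 1*j + 20 = j + 20 = 20 + j)
(48309 - 34261)*(5174 + T(-29)) = (48309 - 34261)*(5174 + (20 - 29)) = 14048*(5174 - 9) = 14048*5165 = 72557920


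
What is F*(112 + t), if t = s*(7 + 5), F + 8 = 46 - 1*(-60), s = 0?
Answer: 10976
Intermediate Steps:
F = 98 (F = -8 + (46 - 1*(-60)) = -8 + (46 + 60) = -8 + 106 = 98)
t = 0 (t = 0*(7 + 5) = 0*12 = 0)
F*(112 + t) = 98*(112 + 0) = 98*112 = 10976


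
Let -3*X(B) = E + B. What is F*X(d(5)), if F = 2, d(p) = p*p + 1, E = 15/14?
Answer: -379/21 ≈ -18.048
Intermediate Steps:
E = 15/14 (E = 15*(1/14) = 15/14 ≈ 1.0714)
d(p) = 1 + p² (d(p) = p² + 1 = 1 + p²)
X(B) = -5/14 - B/3 (X(B) = -(15/14 + B)/3 = -5/14 - B/3)
F*X(d(5)) = 2*(-5/14 - (1 + 5²)/3) = 2*(-5/14 - (1 + 25)/3) = 2*(-5/14 - ⅓*26) = 2*(-5/14 - 26/3) = 2*(-379/42) = -379/21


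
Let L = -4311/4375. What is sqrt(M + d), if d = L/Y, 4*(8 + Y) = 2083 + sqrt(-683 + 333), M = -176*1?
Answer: 2*sqrt(7)*sqrt((-394821811 - 962500*I*sqrt(14))/(2051 + 5*I*sqrt(14)))/175 ≈ 6.606e-7 + 13.267*I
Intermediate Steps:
M = -176
L = -4311/4375 (L = -4311*1/4375 = -4311/4375 ≈ -0.98537)
Y = 2051/4 + 5*I*sqrt(14)/4 (Y = -8 + (2083 + sqrt(-683 + 333))/4 = -8 + (2083 + sqrt(-350))/4 = -8 + (2083 + 5*I*sqrt(14))/4 = -8 + (2083/4 + 5*I*sqrt(14)/4) = 2051/4 + 5*I*sqrt(14)/4 ≈ 512.75 + 4.6771*I)
d = -4311/(4375*(2051/4 + 5*I*sqrt(14)/4)) ≈ -0.0019216 + 1.7528e-5*I
sqrt(M + d) = sqrt(-176 + (-561388/292149375 + 1916*I*sqrt(14)/409009125)) = sqrt(-51418851388/292149375 + 1916*I*sqrt(14)/409009125)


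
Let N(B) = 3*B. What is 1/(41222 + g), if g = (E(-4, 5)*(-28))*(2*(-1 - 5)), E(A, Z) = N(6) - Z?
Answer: 1/45590 ≈ 2.1935e-5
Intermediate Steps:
E(A, Z) = 18 - Z (E(A, Z) = 3*6 - Z = 18 - Z)
g = 4368 (g = ((18 - 1*5)*(-28))*(2*(-1 - 5)) = ((18 - 5)*(-28))*(2*(-6)) = (13*(-28))*(-12) = -364*(-12) = 4368)
1/(41222 + g) = 1/(41222 + 4368) = 1/45590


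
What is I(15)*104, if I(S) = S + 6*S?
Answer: 10920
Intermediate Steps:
I(S) = 7*S
I(15)*104 = (7*15)*104 = 105*104 = 10920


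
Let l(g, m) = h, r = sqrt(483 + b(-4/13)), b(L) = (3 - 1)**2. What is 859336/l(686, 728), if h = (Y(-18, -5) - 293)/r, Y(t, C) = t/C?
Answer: -4296680*sqrt(487)/1447 ≈ -65528.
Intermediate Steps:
b(L) = 4 (b(L) = 2**2 = 4)
r = sqrt(487) (r = sqrt(483 + 4) = sqrt(487) ≈ 22.068)
h = -1447*sqrt(487)/2435 (h = (-18/(-5) - 293)/(sqrt(487)) = (-18*(-1/5) - 293)*(sqrt(487)/487) = (18/5 - 293)*(sqrt(487)/487) = -1447*sqrt(487)/2435 ≈ -13.114)
l(g, m) = -1447*sqrt(487)/2435
859336/l(686, 728) = 859336/((-1447*sqrt(487)/2435)) = 859336*(-5*sqrt(487)/1447) = -4296680*sqrt(487)/1447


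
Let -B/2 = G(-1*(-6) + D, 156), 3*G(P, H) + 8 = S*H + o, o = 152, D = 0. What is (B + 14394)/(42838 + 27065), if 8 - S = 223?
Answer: 36658/69903 ≈ 0.52441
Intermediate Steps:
S = -215 (S = 8 - 1*223 = 8 - 223 = -215)
G(P, H) = 48 - 215*H/3 (G(P, H) = -8/3 + (-215*H + 152)/3 = -8/3 + (152 - 215*H)/3 = -8/3 + (152/3 - 215*H/3) = 48 - 215*H/3)
B = 22264 (B = -2*(48 - 215/3*156) = -2*(48 - 11180) = -2*(-11132) = 22264)
(B + 14394)/(42838 + 27065) = (22264 + 14394)/(42838 + 27065) = 36658/69903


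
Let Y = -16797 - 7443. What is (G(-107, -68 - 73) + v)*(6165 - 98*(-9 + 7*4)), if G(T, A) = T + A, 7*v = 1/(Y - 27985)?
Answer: -390121172103/365575 ≈ -1.0671e+6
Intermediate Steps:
Y = -24240
v = -1/365575 (v = 1/(7*(-24240 - 27985)) = (⅐)/(-52225) = (⅐)*(-1/52225) = -1/365575 ≈ -2.7354e-6)
G(T, A) = A + T
(G(-107, -68 - 73) + v)*(6165 - 98*(-9 + 7*4)) = (((-68 - 73) - 107) - 1/365575)*(6165 - 98*(-9 + 7*4)) = ((-141 - 107) - 1/365575)*(6165 - 98*(-9 + 28)) = (-248 - 1/365575)*(6165 - 98*19) = -90662601*(6165 - 1862)/365575 = -90662601/365575*4303 = -390121172103/365575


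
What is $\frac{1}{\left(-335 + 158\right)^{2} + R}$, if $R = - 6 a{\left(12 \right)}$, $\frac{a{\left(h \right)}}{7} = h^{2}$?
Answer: $\frac{1}{25281} \approx 3.9555 \cdot 10^{-5}$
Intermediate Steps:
$a{\left(h \right)} = 7 h^{2}$
$R = -6048$ ($R = - 6 \cdot 7 \cdot 12^{2} = - 6 \cdot 7 \cdot 144 = \left(-6\right) 1008 = -6048$)
$\frac{1}{\left(-335 + 158\right)^{2} + R} = \frac{1}{\left(-335 + 158\right)^{2} - 6048} = \frac{1}{\left(-177\right)^{2} - 6048} = \frac{1}{31329 - 6048} = \frac{1}{25281}$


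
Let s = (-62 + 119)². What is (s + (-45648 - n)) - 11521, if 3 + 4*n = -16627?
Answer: -99525/2 ≈ -49763.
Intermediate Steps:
n = -8315/2 (n = -¾ + (¼)*(-16627) = -¾ - 16627/4 = -8315/2 ≈ -4157.5)
s = 3249 (s = 57² = 3249)
(s + (-45648 - n)) - 11521 = (3249 + (-45648 - 1*(-8315/2))) - 11521 = (3249 + (-45648 + 8315/2)) - 11521 = (3249 - 82981/2) - 11521 = -76483/2 - 11521 = -99525/2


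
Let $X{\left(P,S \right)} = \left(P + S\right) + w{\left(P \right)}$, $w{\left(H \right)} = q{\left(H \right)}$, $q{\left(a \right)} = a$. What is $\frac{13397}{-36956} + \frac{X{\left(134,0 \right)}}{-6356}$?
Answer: $- \frac{23763885}{58723084} \approx -0.40468$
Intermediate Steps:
$w{\left(H \right)} = H$
$X{\left(P,S \right)} = S + 2 P$ ($X{\left(P,S \right)} = \left(P + S\right) + P = S + 2 P$)
$\frac{13397}{-36956} + \frac{X{\left(134,0 \right)}}{-6356} = \frac{13397}{-36956} + \frac{0 + 2 \cdot 134}{-6356} = 13397 \left(- \frac{1}{36956}\right) + \left(0 + 268\right) \left(- \frac{1}{6356}\right) = - \frac{13397}{36956} + 268 \left(- \frac{1}{6356}\right) = - \frac{13397}{36956} - \frac{67}{1589} = - \frac{23763885}{58723084}$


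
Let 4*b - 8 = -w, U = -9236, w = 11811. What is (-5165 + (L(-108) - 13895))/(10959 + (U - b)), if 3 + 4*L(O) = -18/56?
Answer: -2134813/523460 ≈ -4.0783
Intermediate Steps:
L(O) = -93/112 (L(O) = -¾ + (-18/56)/4 = -¾ + (-18*1/56)/4 = -¾ + (¼)*(-9/28) = -¾ - 9/112 = -93/112)
b = -11803/4 (b = 2 + (-1*11811)/4 = 2 + (¼)*(-11811) = 2 - 11811/4 = -11803/4 ≈ -2950.8)
(-5165 + (L(-108) - 13895))/(10959 + (U - b)) = (-5165 + (-93/112 - 13895))/(10959 + (-9236 - 1*(-11803/4))) = (-5165 - 1556333/112)/(10959 + (-9236 + 11803/4)) = -2134813/(112*(10959 - 25141/4)) = -2134813/(112*18695/4) = -2134813/112*4/18695 = -2134813/523460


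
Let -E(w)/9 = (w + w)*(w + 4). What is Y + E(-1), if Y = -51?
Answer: 3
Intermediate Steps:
E(w) = -18*w*(4 + w) (E(w) = -9*(w + w)*(w + 4) = -9*2*w*(4 + w) = -18*w*(4 + w))
Y + E(-1) = -51 - 18*(-1)*(4 - 1) = -51 - 18*(-1)*3 = -51 + 54 = 3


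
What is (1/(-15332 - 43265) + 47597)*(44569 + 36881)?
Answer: 227167422681600/58597 ≈ 3.8768e+9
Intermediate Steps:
(1/(-15332 - 43265) + 47597)*(44569 + 36881) = (1/(-58597) + 47597)*81450 = (-1/58597 + 47597)*81450 = (2789041408/58597)*81450 = 227167422681600/58597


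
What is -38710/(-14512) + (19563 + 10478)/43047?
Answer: 1051152181/312349032 ≈ 3.3653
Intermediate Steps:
-38710/(-14512) + (19563 + 10478)/43047 = -38710*(-1/14512) + 30041*(1/43047) = 19355/7256 + 30041/43047 = 1051152181/312349032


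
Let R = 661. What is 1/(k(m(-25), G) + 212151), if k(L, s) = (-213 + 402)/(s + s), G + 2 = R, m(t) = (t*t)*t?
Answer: 1318/279615207 ≈ 4.7136e-6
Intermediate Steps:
m(t) = t**3 (m(t) = t**2*t = t**3)
G = 659 (G = -2 + 661 = 659)
k(L, s) = 189/(2*s) (k(L, s) = 189/((2*s)) = 189*(1/(2*s)) = 189/(2*s))
1/(k(m(-25), G) + 212151) = 1/((189/2)/659 + 212151) = 1/((189/2)*(1/659) + 212151) = 1/(189/1318 + 212151) = 1/(279615207/1318) = 1318/279615207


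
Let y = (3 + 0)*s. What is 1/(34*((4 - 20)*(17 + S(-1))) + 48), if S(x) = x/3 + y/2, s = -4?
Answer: -3/17264 ≈ -0.00017377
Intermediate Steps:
y = -12 (y = (3 + 0)*(-4) = 3*(-4) = -12)
S(x) = -6 + x/3 (S(x) = x/3 - 12/2 = x*(⅓) - 12*½ = x/3 - 6 = -6 + x/3)
1/(34*((4 - 20)*(17 + S(-1))) + 48) = 1/(34*((4 - 20)*(17 + (-6 + (⅓)*(-1)))) + 48) = 1/(34*(-16*(17 + (-6 - ⅓))) + 48) = 1/(34*(-16*(17 - 19/3)) + 48) = 1/(34*(-16*32/3) + 48) = 1/(34*(-512/3) + 48) = 1/(-17408/3 + 48) = 1/(-17264/3) = -3/17264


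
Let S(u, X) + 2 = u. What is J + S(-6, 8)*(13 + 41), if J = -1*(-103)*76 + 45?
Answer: 7441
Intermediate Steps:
S(u, X) = -2 + u
J = 7873 (J = 103*76 + 45 = 7828 + 45 = 7873)
J + S(-6, 8)*(13 + 41) = 7873 + (-2 - 6)*(13 + 41) = 7873 - 8*54 = 7873 - 432 = 7441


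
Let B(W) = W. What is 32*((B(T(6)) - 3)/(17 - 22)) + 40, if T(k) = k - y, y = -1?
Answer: 72/5 ≈ 14.400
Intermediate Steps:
T(k) = 1 + k (T(k) = k - 1*(-1) = k + 1 = 1 + k)
32*((B(T(6)) - 3)/(17 - 22)) + 40 = 32*(((1 + 6) - 3)/(17 - 22)) + 40 = 32*((7 - 3)/(-5)) + 40 = 32*(4*(-1/5)) + 40 = 32*(-4/5) + 40 = -128/5 + 40 = 72/5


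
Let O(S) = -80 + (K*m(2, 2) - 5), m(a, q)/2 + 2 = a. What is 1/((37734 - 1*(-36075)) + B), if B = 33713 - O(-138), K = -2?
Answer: 1/107607 ≈ 9.2931e-6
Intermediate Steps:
m(a, q) = -4 + 2*a
O(S) = -85 (O(S) = -80 + (-2*(-4 + 2*2) - 5) = -80 + (-2*(-4 + 4) - 5) = -80 + (-2*0 - 5) = -80 + (0 - 5) = -80 - 5 = -85)
B = 33798 (B = 33713 - 1*(-85) = 33713 + 85 = 33798)
1/((37734 - 1*(-36075)) + B) = 1/((37734 - 1*(-36075)) + 33798) = 1/((37734 + 36075) + 33798) = 1/(73809 + 33798) = 1/107607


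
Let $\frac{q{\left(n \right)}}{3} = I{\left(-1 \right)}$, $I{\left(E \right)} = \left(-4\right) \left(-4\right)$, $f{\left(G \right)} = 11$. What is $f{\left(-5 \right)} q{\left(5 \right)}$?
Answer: $528$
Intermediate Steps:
$I{\left(E \right)} = 16$
$q{\left(n \right)} = 48$ ($q{\left(n \right)} = 3 \cdot 16 = 48$)
$f{\left(-5 \right)} q{\left(5 \right)} = 11 \cdot 48 = 528$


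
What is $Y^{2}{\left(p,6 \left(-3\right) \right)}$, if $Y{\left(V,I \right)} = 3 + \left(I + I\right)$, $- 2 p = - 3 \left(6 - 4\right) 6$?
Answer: $1089$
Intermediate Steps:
$p = 18$ ($p = - \frac{\left(-3\right) \left(6 - 4\right) 6}{2} = - \frac{\left(-3\right) 2 \cdot 6}{2} = - \frac{\left(-3\right) 12}{2} = \left(- \frac{1}{2}\right) \left(-36\right) = 18$)
$Y{\left(V,I \right)} = 3 + 2 I$
$Y^{2}{\left(p,6 \left(-3\right) \right)} = \left(3 + 2 \cdot 6 \left(-3\right)\right)^{2} = \left(3 + 2 \left(-18\right)\right)^{2} = \left(3 - 36\right)^{2} = \left(-33\right)^{2} = 1089$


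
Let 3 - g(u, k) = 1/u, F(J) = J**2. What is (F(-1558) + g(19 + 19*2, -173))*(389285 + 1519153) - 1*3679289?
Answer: 88017038489537/19 ≈ 4.6325e+12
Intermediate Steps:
g(u, k) = 3 - 1/u
(F(-1558) + g(19 + 19*2, -173))*(389285 + 1519153) - 1*3679289 = ((-1558)**2 + (3 - 1/(19 + 19*2)))*(389285 + 1519153) - 1*3679289 = (2427364 + (3 - 1/(19 + 38)))*1908438 - 3679289 = (2427364 + (3 - 1/57))*1908438 - 3679289 = (2427364 + 170/57)*1908438 - 3679289 = (138359918/57)*1908438 - 3679289 = 88017108396028/19 - 3679289 = 88017038489537/19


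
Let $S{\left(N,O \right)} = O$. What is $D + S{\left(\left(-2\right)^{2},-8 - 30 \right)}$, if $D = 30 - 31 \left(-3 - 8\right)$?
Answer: $333$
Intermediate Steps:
$D = 371$ ($D = 30 - 31 \left(-3 - 8\right) = 30 - -341 = 30 + 341 = 371$)
$D + S{\left(\left(-2\right)^{2},-8 - 30 \right)} = 371 - 38 = 333$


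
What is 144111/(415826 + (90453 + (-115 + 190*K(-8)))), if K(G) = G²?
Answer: 144111/518324 ≈ 0.27803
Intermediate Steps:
144111/(415826 + (90453 + (-115 + 190*K(-8)))) = 144111/(415826 + (90453 + (-115 + 190*(-8)²))) = 144111/(415826 + (90453 + (-115 + 190*64))) = 144111/(415826 + (90453 + (-115 + 12160))) = 144111/(415826 + (90453 + 12045)) = 144111/(415826 + 102498) = 144111/518324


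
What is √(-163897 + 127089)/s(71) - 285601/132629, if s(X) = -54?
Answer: -285601/132629 - I*√9202/27 ≈ -2.1534 - 3.5529*I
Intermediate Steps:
√(-163897 + 127089)/s(71) - 285601/132629 = √(-163897 + 127089)/(-54) - 285601/132629 = √(-36808)*(-1/54) - 285601*1/132629 = (2*I*√9202)*(-1/54) - 285601/132629 = -I*√9202/27 - 285601/132629 = -285601/132629 - I*√9202/27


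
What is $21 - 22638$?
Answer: $-22617$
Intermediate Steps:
$21 - 22638 = -22617$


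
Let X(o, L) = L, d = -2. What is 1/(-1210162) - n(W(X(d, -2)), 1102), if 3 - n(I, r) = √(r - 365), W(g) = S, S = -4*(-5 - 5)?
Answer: -3630487/1210162 + √737 ≈ 24.148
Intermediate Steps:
S = 40 (S = -4*(-10) = 40)
W(g) = 40
n(I, r) = 3 - √(-365 + r) (n(I, r) = 3 - √(r - 365) = 3 - √(-365 + r))
1/(-1210162) - n(W(X(d, -2)), 1102) = 1/(-1210162) - (3 - √(-365 + 1102)) = -1/1210162 - (3 - √737) = -1/1210162 + (-3 + √737) = -3630487/1210162 + √737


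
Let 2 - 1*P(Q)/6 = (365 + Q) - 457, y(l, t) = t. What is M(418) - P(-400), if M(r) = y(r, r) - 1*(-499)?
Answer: -2047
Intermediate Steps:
M(r) = 499 + r (M(r) = r - 1*(-499) = r + 499 = 499 + r)
P(Q) = 564 - 6*Q (P(Q) = 12 - 6*((365 + Q) - 457) = 12 - 6*(-92 + Q) = 12 + (552 - 6*Q) = 564 - 6*Q)
M(418) - P(-400) = (499 + 418) - (564 - 6*(-400)) = 917 - (564 + 2400) = 917 - 1*2964 = 917 - 2964 = -2047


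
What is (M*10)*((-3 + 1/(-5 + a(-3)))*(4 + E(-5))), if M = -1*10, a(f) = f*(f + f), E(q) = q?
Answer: -3800/13 ≈ -292.31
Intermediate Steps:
a(f) = 2*f² (a(f) = f*(2*f) = 2*f²)
M = -10
(M*10)*((-3 + 1/(-5 + a(-3)))*(4 + E(-5))) = (-10*10)*((-3 + 1/(-5 + 2*(-3)²))*(4 - 5)) = -100*(-3 + 1/(-5 + 2*9))*(-1) = -100*(-3 + 1/(-5 + 18))*(-1) = -100*(-3 + 1/13)*(-1) = -(-3800)*(-1)/13 = -100*38/13 = -3800/13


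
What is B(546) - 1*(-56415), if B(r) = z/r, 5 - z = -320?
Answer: 2369455/42 ≈ 56416.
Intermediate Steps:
z = 325 (z = 5 - 1*(-320) = 5 + 320 = 325)
B(r) = 325/r
B(546) - 1*(-56415) = 325/546 - 1*(-56415) = 325*(1/546) + 56415 = 25/42 + 56415 = 2369455/42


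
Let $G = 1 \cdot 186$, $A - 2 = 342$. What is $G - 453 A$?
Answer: $-155646$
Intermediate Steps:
$A = 344$ ($A = 2 + 342 = 344$)
$G = 186$
$G - 453 A = 186 - 155832 = -155646$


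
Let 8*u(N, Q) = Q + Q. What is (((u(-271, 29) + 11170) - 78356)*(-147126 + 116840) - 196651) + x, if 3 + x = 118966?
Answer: 4068995869/2 ≈ 2.0345e+9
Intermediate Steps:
x = 118963 (x = -3 + 118966 = 118963)
u(N, Q) = Q/4 (u(N, Q) = (Q + Q)/8 = (2*Q)/8 = Q/4)
(((u(-271, 29) + 11170) - 78356)*(-147126 + 116840) - 196651) + x = ((((¼)*29 + 11170) - 78356)*(-147126 + 116840) - 196651) + 118963 = (((29/4 + 11170) - 78356)*(-30286) - 196651) + 118963 = ((44709/4 - 78356)*(-30286) - 196651) + 118963 = (-268715/4*(-30286) - 196651) + 118963 = (4069151245/2 - 196651) + 118963 = 4068757943/2 + 118963 = 4068995869/2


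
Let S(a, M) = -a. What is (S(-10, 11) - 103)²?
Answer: 8649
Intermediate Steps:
(S(-10, 11) - 103)² = (-1*(-10) - 103)² = (10 - 103)² = (-93)² = 8649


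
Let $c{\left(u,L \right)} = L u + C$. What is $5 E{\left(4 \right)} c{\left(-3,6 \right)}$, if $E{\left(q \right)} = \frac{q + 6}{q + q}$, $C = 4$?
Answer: $- \frac{175}{2} \approx -87.5$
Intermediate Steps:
$c{\left(u,L \right)} = 4 + L u$ ($c{\left(u,L \right)} = L u + 4 = 4 + L u$)
$E{\left(q \right)} = \frac{6 + q}{2 q}$
$5 E{\left(4 \right)} c{\left(-3,6 \right)} = 5 \frac{6 + 4}{2 \cdot 4} \left(4 + 6 \left(-3\right)\right) = 5 \cdot \frac{1}{2} \cdot \frac{1}{4} \cdot 10 \left(4 - 18\right) = 5 \cdot \frac{5}{4} \left(-14\right) = \frac{25}{4} \left(-14\right) = - \frac{175}{2}$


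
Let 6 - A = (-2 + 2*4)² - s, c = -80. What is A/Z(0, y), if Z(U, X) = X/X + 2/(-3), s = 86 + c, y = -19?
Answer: -72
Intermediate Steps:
s = 6 (s = 86 - 80 = 6)
Z(U, X) = ⅓ (Z(U, X) = 1 + 2*(-⅓) = 1 - ⅔ = ⅓)
A = -24 (A = 6 - ((-2 + 2*4)² - 1*6) = 6 - ((-2 + 8)² - 6) = 6 - (6² - 6) = 6 - (36 - 6) = 6 - 1*30 = 6 - 30 = -24)
A/Z(0, y) = -24/⅓ = -24*3 = -72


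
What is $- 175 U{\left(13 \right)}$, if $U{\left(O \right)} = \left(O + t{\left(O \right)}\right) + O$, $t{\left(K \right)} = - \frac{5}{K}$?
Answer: $- \frac{58275}{13} \approx -4482.7$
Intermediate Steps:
$U{\left(O \right)} = - \frac{5}{O} + 2 O$ ($U{\left(O \right)} = \left(O - \frac{5}{O}\right) + O = - \frac{5}{O} + 2 O$)
$- 175 U{\left(13 \right)} = - 175 \left(- \frac{5}{13} + 2 \cdot 13\right) = - 175 \left(\left(-5\right) \frac{1}{13} + 26\right) = - 175 \left(- \frac{5}{13} + 26\right) = \left(-175\right) \frac{333}{13} = - \frac{58275}{13}$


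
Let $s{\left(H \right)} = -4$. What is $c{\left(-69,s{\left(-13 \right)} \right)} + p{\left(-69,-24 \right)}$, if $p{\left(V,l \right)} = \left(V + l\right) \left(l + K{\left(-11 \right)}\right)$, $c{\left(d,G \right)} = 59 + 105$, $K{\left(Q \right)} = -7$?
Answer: $3047$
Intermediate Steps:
$c{\left(d,G \right)} = 164$
$p{\left(V,l \right)} = \left(-7 + l\right) \left(V + l\right)$ ($p{\left(V,l \right)} = \left(V + l\right) \left(l - 7\right) = \left(V + l\right) \left(-7 + l\right) = \left(-7 + l\right) \left(V + l\right)$)
$c{\left(-69,s{\left(-13 \right)} \right)} + p{\left(-69,-24 \right)} = 164 - \left(-2307 - 576\right) = 164 + \left(576 + 483 + 168 + 1656\right) = 164 + 2883 = 3047$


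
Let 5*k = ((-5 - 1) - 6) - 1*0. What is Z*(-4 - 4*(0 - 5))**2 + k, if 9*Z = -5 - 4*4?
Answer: -8996/15 ≈ -599.73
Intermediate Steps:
Z = -7/3 (Z = (-5 - 4*4)/9 = (-5 - 16)/9 = (1/9)*(-21) = -7/3 ≈ -2.3333)
k = -12/5 (k = (((-5 - 1) - 6) - 1*0)/5 = ((-6 - 6) + 0)/5 = (-12 + 0)/5 = (1/5)*(-12) = -12/5 ≈ -2.4000)
Z*(-4 - 4*(0 - 5))**2 + k = -7*(-4 - 4*(0 - 5))**2/3 - 12/5 = -7*(-4 - 4*(-5))**2/3 - 12/5 = -7*(-4 + 20)**2/3 - 12/5 = -7/3*16**2 - 12/5 = -7/3*256 - 12/5 = -1792/3 - 12/5 = -8996/15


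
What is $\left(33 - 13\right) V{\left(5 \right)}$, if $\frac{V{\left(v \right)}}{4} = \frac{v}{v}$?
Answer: $80$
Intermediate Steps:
$V{\left(v \right)} = 4$ ($V{\left(v \right)} = 4 \frac{v}{v} = 4 \cdot 1 = 4$)
$\left(33 - 13\right) V{\left(5 \right)} = \left(33 - 13\right) 4 = 20 \cdot 4 = 80$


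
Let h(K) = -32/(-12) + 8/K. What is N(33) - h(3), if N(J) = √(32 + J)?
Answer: -16/3 + √65 ≈ 2.7289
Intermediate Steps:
h(K) = 8/3 + 8/K (h(K) = -32*(-1/12) + 8/K = 8/3 + 8/K)
N(33) - h(3) = √(32 + 33) - (8/3 + 8/3) = √65 - (8/3 + 8*(⅓)) = √65 - (8/3 + 8/3) = √65 - 1*16/3 = √65 - 16/3 = -16/3 + √65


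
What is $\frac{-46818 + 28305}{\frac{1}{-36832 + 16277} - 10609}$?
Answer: $\frac{126844905}{72689332} \approx 1.745$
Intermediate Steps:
$\frac{-46818 + 28305}{\frac{1}{-36832 + 16277} - 10609} = - \frac{18513}{\frac{1}{-20555} - 10609} = - \frac{18513}{- \frac{1}{20555} - 10609} = - \frac{18513}{- \frac{218067996}{20555}} = \left(-18513\right) \left(- \frac{20555}{218067996}\right) = \frac{126844905}{72689332}$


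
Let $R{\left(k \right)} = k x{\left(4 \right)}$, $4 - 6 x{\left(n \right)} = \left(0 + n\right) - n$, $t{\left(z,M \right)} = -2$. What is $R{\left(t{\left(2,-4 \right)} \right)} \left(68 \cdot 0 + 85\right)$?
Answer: $- \frac{340}{3} \approx -113.33$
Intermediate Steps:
$x{\left(n \right)} = \frac{2}{3}$ ($x{\left(n \right)} = \frac{2}{3} - \frac{\left(0 + n\right) - n}{6} = \frac{2}{3} - \frac{n - n}{6} = \frac{2}{3} - 0 = \frac{2}{3} + 0 = \frac{2}{3}$)
$R{\left(k \right)} = \frac{2 k}{3}$ ($R{\left(k \right)} = k \frac{2}{3} = \frac{2 k}{3}$)
$R{\left(t{\left(2,-4 \right)} \right)} \left(68 \cdot 0 + 85\right) = \frac{2}{3} \left(-2\right) \left(68 \cdot 0 + 85\right) = - \frac{4 \left(0 + 85\right)}{3} = \left(- \frac{4}{3}\right) 85 = - \frac{340}{3}$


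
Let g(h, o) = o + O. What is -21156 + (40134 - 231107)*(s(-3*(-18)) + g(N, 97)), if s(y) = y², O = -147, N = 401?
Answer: -547349774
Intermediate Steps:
g(h, o) = -147 + o (g(h, o) = o - 147 = -147 + o)
-21156 + (40134 - 231107)*(s(-3*(-18)) + g(N, 97)) = -21156 + (40134 - 231107)*((-3*(-18))² + (-147 + 97)) = -21156 - 190973*(54² - 50) = -21156 - 190973*(2916 - 50) = -21156 - 190973*2866 = -21156 - 547328618 = -547349774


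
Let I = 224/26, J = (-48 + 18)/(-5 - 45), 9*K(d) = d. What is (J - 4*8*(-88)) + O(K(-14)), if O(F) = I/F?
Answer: 182719/65 ≈ 2811.1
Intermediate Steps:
K(d) = d/9
J = ⅗ (J = -30/(-50) = -30*(-1/50) = ⅗ ≈ 0.60000)
I = 112/13 (I = 224*(1/26) = 112/13 ≈ 8.6154)
O(F) = 112/(13*F)
(J - 4*8*(-88)) + O(K(-14)) = (⅗ - 4*8*(-88)) + 112/(13*(((⅑)*(-14)))) = (⅗ - 32*(-88)) + 112/(13*(-14/9)) = (⅗ + 2816) + (112/13)*(-9/14) = 14083/5 - 72/13 = 182719/65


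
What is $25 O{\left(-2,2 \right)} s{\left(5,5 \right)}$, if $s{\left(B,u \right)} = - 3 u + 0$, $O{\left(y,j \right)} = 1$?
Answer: $-375$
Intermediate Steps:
$s{\left(B,u \right)} = - 3 u$
$25 O{\left(-2,2 \right)} s{\left(5,5 \right)} = 25 \cdot 1 \left(\left(-3\right) 5\right) = 25 \left(-15\right) = -375$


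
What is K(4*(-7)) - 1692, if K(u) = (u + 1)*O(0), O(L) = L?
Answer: -1692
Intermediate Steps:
K(u) = 0 (K(u) = (u + 1)*0 = (1 + u)*0 = 0)
K(4*(-7)) - 1692 = 0 - 1692 = -1692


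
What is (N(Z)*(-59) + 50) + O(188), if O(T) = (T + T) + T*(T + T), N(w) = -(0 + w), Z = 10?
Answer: 71704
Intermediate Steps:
N(w) = -w
O(T) = 2*T + 2*T² (O(T) = 2*T + T*(2*T) = 2*T + 2*T²)
(N(Z)*(-59) + 50) + O(188) = (-1*10*(-59) + 50) + 2*188*(1 + 188) = (-10*(-59) + 50) + 2*188*189 = (590 + 50) + 71064 = 640 + 71064 = 71704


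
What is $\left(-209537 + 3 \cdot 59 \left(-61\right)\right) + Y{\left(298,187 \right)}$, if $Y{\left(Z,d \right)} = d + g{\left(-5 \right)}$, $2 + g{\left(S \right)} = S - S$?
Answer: $-220149$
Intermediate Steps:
$g{\left(S \right)} = -2$ ($g{\left(S \right)} = -2 + \left(S - S\right) = -2 + 0 = -2$)
$Y{\left(Z,d \right)} = -2 + d$ ($Y{\left(Z,d \right)} = d - 2 = -2 + d$)
$\left(-209537 + 3 \cdot 59 \left(-61\right)\right) + Y{\left(298,187 \right)} = \left(-209537 + 3 \cdot 59 \left(-61\right)\right) + \left(-2 + 187\right) = \left(-209537 + 177 \left(-61\right)\right) + 185 = \left(-209537 - 10797\right) + 185 = -220334 + 185 = -220149$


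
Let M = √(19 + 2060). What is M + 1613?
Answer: 1613 + 3*√231 ≈ 1658.6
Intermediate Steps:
M = 3*√231 (M = √2079 = 3*√231 ≈ 45.596)
M + 1613 = 3*√231 + 1613 = 1613 + 3*√231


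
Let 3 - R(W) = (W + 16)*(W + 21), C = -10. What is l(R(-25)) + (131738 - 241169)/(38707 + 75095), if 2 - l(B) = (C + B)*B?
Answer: -53788955/37934 ≈ -1418.0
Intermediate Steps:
R(W) = 3 - (16 + W)*(21 + W) (R(W) = 3 - (W + 16)*(W + 21) = 3 - (16 + W)*(21 + W))
l(B) = 2 - B*(-10 + B) (l(B) = 2 - (-10 + B)*B = 2 - B*(-10 + B))
l(R(-25)) + (131738 - 241169)/(38707 + 75095) = (2 - (-333 - 1*(-25)**2 - 37*(-25))**2 + 10*(-333 - 1*(-25)**2 - 37*(-25))) + (131738 - 241169)/(38707 + 75095) = (2 - (-333 - 1*625 + 925)**2 + 10*(-333 - 1*625 + 925)) - 109431/113802 = (2 - (-333 - 625 + 925)**2 + 10*(-333 - 625 + 925)) - 109431*1/113802 = (2 - 1*(-33)**2 + 10*(-33)) - 36477/37934 = (2 - 1*1089 - 330) - 36477/37934 = (2 - 1089 - 330) - 36477/37934 = -1417 - 36477/37934 = -53788955/37934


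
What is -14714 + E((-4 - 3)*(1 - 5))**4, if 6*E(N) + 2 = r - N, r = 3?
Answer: -228863/16 ≈ -14304.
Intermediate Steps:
E(N) = 1/6 - N/6 (E(N) = -1/3 + (3 - N)/6 = -1/3 + (1/2 - N/6) = 1/6 - N/6)
-14714 + E((-4 - 3)*(1 - 5))**4 = -14714 + (1/6 - (-4 - 3)*(1 - 5)/6)**4 = -14714 + (1/6 - (-7)*(-4)/6)**4 = -14714 + (1/6 - 1/6*28)**4 = -14714 + (1/6 - 14/3)**4 = -14714 + (-9/2)**4 = -14714 + 6561/16 = -228863/16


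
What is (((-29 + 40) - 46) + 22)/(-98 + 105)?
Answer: -13/7 ≈ -1.8571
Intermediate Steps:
(((-29 + 40) - 46) + 22)/(-98 + 105) = ((11 - 46) + 22)/7 = (-35 + 22)*(⅐) = -13*⅐ = -13/7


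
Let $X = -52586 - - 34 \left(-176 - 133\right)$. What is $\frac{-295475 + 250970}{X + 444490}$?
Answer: $- \frac{44505}{381398} \approx -0.11669$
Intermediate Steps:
$X = -63092$ ($X = -52586 - \left(-34\right) \left(-309\right) = -52586 - 10506 = -63092$)
$\frac{-295475 + 250970}{X + 444490} = \frac{-295475 + 250970}{-63092 + 444490} = - \frac{44505}{381398}$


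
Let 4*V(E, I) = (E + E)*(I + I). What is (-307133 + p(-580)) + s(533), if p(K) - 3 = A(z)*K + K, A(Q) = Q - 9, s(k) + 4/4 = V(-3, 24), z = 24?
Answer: -316483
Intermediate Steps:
V(E, I) = E*I (V(E, I) = ((E + E)*(I + I))/4 = ((2*E)*(2*I))/4 = (4*E*I)/4 = E*I)
s(k) = -73 (s(k) = -1 - 3*24 = -1 - 72 = -73)
A(Q) = -9 + Q
p(K) = 3 + 16*K (p(K) = 3 + ((-9 + 24)*K + K) = 3 + (15*K + K) = 3 + 16*K)
(-307133 + p(-580)) + s(533) = (-307133 + (3 + 16*(-580))) - 73 = (-307133 + (3 - 9280)) - 73 = (-307133 - 9277) - 73 = -316410 - 73 = -316483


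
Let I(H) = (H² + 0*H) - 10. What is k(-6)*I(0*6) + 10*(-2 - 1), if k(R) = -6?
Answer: 30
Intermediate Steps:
I(H) = -10 + H² (I(H) = (H² + 0) - 10 = H² - 10 = -10 + H²)
k(-6)*I(0*6) + 10*(-2 - 1) = -6*(-10 + (0*6)²) + 10*(-2 - 1) = -6*(-10 + 0²) + 10*(-3) = -6*(-10 + 0) - 30 = -6*(-10) - 30 = 60 - 30 = 30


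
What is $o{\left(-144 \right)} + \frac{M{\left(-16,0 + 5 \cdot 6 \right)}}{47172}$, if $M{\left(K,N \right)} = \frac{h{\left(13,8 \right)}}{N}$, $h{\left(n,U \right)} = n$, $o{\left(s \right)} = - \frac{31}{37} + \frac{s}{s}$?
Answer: $\frac{8491441}{52360920} \approx 0.16217$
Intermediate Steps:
$o{\left(s \right)} = \frac{6}{37}$ ($o{\left(s \right)} = \left(-31\right) \frac{1}{37} + 1 = - \frac{31}{37} + 1 = \frac{6}{37}$)
$M{\left(K,N \right)} = \frac{13}{N}$
$o{\left(-144 \right)} + \frac{M{\left(-16,0 + 5 \cdot 6 \right)}}{47172} = \frac{6}{37} + \frac{13 \frac{1}{0 + 5 \cdot 6}}{47172} = \frac{6}{37} + \frac{13}{0 + 30} \cdot \frac{1}{47172} = \frac{6}{37} + \frac{13}{30} \cdot \frac{1}{47172} = \frac{6}{37} + \frac{13}{1415160} = \frac{8491441}{52360920}$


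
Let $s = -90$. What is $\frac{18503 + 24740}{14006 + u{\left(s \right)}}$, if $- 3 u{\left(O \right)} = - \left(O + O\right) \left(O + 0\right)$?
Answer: $\frac{43243}{19406} \approx 2.2283$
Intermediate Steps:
$u{\left(O \right)} = \frac{2 O^{2}}{3}$ ($u{\left(O \right)} = - \frac{\left(-1\right) \left(O + O\right) \left(O + 0\right)}{3} = - \frac{\left(-1\right) 2 O O}{3} = - \frac{\left(-1\right) 2 O^{2}}{3} = - \frac{\left(-2\right) O^{2}}{3} = \frac{2 O^{2}}{3}$)
$\frac{18503 + 24740}{14006 + u{\left(s \right)}} = \frac{18503 + 24740}{14006 + \frac{2 \left(-90\right)^{2}}{3}} = \frac{43243}{14006 + \frac{2}{3} \cdot 8100} = \frac{43243}{14006 + 5400} = \frac{43243}{19406}$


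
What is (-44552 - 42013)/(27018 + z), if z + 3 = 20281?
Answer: -86565/47296 ≈ -1.8303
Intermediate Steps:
z = 20278 (z = -3 + 20281 = 20278)
(-44552 - 42013)/(27018 + z) = (-44552 - 42013)/(27018 + 20278) = -86565/47296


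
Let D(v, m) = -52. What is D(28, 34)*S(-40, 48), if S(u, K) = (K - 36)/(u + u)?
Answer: 39/5 ≈ 7.8000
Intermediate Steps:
S(u, K) = (-36 + K)/(2*u) (S(u, K) = (-36 + K)/((2*u)) = (-36 + K)*(1/(2*u)) = (-36 + K)/(2*u))
D(28, 34)*S(-40, 48) = -26*(-36 + 48)/(-40) = -26*(-1)*12/40 = -52*(-3/20) = 39/5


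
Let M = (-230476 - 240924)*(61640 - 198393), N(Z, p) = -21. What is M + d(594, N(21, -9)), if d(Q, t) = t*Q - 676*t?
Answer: 64465365922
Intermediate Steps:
M = 64465364200 (M = -471400*(-136753) = 64465364200)
d(Q, t) = -676*t + Q*t (d(Q, t) = Q*t - 676*t = -676*t + Q*t)
M + d(594, N(21, -9)) = 64465364200 - 21*(-676 + 594) = 64465364200 - 21*(-82) = 64465364200 + 1722 = 64465365922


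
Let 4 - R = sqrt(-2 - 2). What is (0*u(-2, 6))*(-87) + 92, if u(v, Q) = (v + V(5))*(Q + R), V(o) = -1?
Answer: 92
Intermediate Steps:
R = 4 - 2*I (R = 4 - sqrt(-2 - 2) = 4 - sqrt(-4) = 4 - 2*I ≈ 4.0 - 2.0*I)
u(v, Q) = (-1 + v)*(4 + Q - 2*I) (u(v, Q) = (v - 1)*(Q + (4 - 2*I)) = (-1 + v)*(4 + Q - 2*I))
(0*u(-2, 6))*(-87) + 92 = (0*(-4 - 1*6 + 2*I + 6*(-2) + 2*(-2)*(2 - I)))*(-87) + 92 = (0*(-4 - 6 + 2*I - 12 + (-8 + 4*I)))*(-87) + 92 = (0*(-30 + 6*I))*(-87) + 92 = 0*(-87) + 92 = 0 + 92 = 92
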